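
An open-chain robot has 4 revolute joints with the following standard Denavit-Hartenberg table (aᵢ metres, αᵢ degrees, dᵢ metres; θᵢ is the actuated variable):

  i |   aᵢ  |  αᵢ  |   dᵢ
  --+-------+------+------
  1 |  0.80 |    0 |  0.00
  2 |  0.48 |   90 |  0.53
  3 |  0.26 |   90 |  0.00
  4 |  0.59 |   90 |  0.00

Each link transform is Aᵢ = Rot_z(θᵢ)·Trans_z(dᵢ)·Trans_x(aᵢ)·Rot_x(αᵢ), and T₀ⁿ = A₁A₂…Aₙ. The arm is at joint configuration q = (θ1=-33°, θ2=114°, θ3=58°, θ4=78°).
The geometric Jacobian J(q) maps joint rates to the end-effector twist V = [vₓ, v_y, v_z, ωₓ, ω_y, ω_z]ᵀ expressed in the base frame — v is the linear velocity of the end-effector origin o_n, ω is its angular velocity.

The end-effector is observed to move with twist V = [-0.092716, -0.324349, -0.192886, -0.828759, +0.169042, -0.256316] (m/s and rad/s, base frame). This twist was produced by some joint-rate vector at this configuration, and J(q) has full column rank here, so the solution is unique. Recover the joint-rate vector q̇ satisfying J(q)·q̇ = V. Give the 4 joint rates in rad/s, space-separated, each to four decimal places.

o_n = [1.3477, 0.1484, 0.8545]
J₁: ẑ×o_n = [-0.1484, 1.3477, 0.0000], ω = ẑ
J2: z=[0.0000, 0.0000, 1.0000] o=[0.6709, -0.4357, 0.0000] → [-0.5841, 0.6768, 0.0000, 0.0000, 0.0000, 1.0000]
J3: z=[0.9877, -0.1564, 0.0000] o=[0.7460, 0.0384, 0.5300] → [-0.0508, -0.3205, 0.2028, 0.9877, -0.1564, 0.0000]
J4: z=[0.1327, 0.8376, -0.5299] o=[0.7676, 0.1745, 0.7505] → [0.0733, -0.3212, -0.4894, 0.1327, 0.8376, -0.5299]
q̇ = J⁺·V = [-0.6310, 0.3980, -0.8450, 0.0440]

-0.6310 0.3980 -0.8450 0.0440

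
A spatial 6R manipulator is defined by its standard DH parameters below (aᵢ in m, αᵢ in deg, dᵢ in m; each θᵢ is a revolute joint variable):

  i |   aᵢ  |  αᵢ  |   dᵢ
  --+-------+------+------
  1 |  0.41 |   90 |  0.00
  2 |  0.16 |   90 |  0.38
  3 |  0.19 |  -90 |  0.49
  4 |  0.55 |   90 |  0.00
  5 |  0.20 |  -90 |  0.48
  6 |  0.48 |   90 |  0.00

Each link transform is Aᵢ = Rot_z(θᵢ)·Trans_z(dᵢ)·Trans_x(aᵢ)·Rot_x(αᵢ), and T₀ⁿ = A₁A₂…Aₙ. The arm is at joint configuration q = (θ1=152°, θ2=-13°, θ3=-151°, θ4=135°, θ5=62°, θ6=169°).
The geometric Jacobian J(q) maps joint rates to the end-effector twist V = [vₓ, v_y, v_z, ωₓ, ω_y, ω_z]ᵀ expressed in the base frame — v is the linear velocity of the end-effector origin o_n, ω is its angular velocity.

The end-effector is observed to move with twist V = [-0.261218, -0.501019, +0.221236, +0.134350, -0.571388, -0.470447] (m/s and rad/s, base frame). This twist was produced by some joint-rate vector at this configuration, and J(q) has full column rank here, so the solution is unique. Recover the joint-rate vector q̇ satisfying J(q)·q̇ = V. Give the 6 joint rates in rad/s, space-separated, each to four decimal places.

o_n = [-0.0527, 0.6045, 0.1041]
J₁: ẑ×o_n = [-0.6045, -0.0527, 0.0000], ω = ẑ
J2: z=[0.4695, 0.8829, 0.0000] o=[-0.3620, 0.1925, 0.0000] → [0.0919, -0.0489, -0.0797, 0.4695, 0.8829, 0.0000]
J3: z=[0.1986, -0.1056, -0.9744] o=[-0.3213, 0.6012, -0.0360] → [-0.0115, -0.2895, 0.0290, 0.1986, -0.1056, -0.9744]
J4: z=[-0.8277, -0.5505, -0.1091] o=[-0.1242, 0.3921, -0.4761] → [-0.2962, 0.4724, -0.1365, -0.8277, -0.5505, -0.1091]
J5: z=[0.2307, -0.5109, 0.8281] o=[-0.4056, 0.7552, -0.1736] → [-0.0171, 0.2282, 0.1455, 0.2307, -0.5109, 0.8281]
J6: z=[0.0631, -0.8414, -0.5367] o=[-0.4890, 0.4748, 0.2562] → [0.1976, -0.2246, 0.3754, 0.0631, -0.8414, -0.5367]
q̇ = J⁺·V = [0.6280, -0.4630, 0.7360, -0.2790, -0.2250, 0.4200]

0.6280 -0.4630 0.7360 -0.2790 -0.2250 0.4200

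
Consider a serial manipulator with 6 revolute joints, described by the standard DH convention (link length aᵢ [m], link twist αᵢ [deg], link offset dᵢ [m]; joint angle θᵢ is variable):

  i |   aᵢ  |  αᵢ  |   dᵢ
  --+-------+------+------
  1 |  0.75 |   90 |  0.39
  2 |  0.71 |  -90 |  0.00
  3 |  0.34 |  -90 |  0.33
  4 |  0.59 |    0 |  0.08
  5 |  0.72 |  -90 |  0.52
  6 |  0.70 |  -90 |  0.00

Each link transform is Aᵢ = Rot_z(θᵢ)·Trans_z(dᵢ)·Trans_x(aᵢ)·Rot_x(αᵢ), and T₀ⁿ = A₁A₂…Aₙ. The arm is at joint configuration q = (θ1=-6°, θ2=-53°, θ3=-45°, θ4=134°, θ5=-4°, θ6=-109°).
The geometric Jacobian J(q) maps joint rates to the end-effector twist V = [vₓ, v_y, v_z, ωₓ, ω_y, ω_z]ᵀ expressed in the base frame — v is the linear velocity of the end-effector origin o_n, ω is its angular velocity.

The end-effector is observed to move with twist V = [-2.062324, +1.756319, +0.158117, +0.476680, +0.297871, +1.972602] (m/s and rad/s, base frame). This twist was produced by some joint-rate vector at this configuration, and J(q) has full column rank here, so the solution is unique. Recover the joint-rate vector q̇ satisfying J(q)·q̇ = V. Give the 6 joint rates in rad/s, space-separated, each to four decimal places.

o_n = [1.2889, 1.0363, -0.9552]
J₁: ẑ×o_n = [-1.0363, 1.2889, 0.0000], ω = ẑ
J2: z=[-0.1045, -0.9945, 0.0000] o=[0.7459, -0.0784, 0.3900] → [1.3379, -0.1406, 0.4235, -0.1045, -0.9945, 0.0000]
J3: z=[0.7943, -0.0835, 0.6018] o=[1.1708, -0.1231, -0.1770] → [-0.6327, 0.6891, 0.9307, 0.7943, -0.0835, 0.6018]
J4: z=[0.4971, 0.6588, -0.5647] o=[1.5517, -0.4048, -0.1704] → [0.2968, 0.5386, 0.8896, 0.4971, 0.6588, -0.5647]
J5: z=[0.4971, 0.6588, -0.5647] o=[1.1112, -0.0103, -0.2396] → [0.1196, 0.2555, 0.4032, 0.4971, 0.6588, -0.5647]
J6: z=[0.2430, 0.5191, 0.8194] o=[0.7700, 0.7244, -0.6038] → [-0.4380, 0.5106, -0.1936, 0.2430, 0.5191, 0.8194]
q̇ = J⁺·V = [0.8320, -0.3480, 0.6590, -0.0180, -0.4390, 0.5930]

0.8320 -0.3480 0.6590 -0.0180 -0.4390 0.5930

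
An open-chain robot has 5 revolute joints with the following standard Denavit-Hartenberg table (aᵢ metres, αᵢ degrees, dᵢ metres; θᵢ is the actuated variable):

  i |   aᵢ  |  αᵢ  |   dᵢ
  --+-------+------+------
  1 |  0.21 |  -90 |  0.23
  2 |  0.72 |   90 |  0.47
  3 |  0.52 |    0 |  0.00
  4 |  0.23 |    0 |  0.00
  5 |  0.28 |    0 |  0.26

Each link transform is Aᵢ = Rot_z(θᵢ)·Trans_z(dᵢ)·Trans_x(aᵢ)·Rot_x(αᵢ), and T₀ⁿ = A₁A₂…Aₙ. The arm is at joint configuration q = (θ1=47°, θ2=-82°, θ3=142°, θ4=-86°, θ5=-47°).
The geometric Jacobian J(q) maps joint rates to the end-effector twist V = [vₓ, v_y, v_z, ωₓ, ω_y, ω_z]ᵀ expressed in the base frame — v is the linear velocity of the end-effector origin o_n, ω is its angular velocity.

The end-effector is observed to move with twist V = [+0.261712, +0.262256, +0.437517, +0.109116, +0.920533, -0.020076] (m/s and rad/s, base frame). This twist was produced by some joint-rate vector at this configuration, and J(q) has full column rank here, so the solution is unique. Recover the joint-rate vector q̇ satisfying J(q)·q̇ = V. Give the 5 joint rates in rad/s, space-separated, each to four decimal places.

o_n = [-0.7138, 0.7369, 0.9746]
J₁: ẑ×o_n = [-0.7369, -0.7138, 0.0000], ω = ẑ
J2: z=[-0.7314, 0.6820, 0.0000] o=[0.1432, 0.1536, 0.2300] → [0.5078, 0.5446, 0.1579, -0.7314, 0.6820, 0.0000]
J3: z=[-0.6754, -0.7242, 0.1392] o=[-0.1322, 0.5474, 0.9430] → [-0.0493, -0.0596, -0.5492, -0.6754, -0.7242, 0.1392]
J4: z=[-0.6754, -0.7242, 0.1392] o=[-0.4052, 0.7240, 0.5372] → [-0.3186, 0.2525, -0.2322, -0.6754, -0.7242, 0.1392]
J5: z=[-0.6754, -0.7242, 0.1392] o=[-0.5325, 0.8672, 0.6646] → [-0.2064, 0.1842, -0.0434, -0.6754, -0.7242, 0.1392]
q̇ = J⁺·V = [0.0850, 0.5480, -0.6530, 0.0640, -0.1660]

0.0850 0.5480 -0.6530 0.0640 -0.1660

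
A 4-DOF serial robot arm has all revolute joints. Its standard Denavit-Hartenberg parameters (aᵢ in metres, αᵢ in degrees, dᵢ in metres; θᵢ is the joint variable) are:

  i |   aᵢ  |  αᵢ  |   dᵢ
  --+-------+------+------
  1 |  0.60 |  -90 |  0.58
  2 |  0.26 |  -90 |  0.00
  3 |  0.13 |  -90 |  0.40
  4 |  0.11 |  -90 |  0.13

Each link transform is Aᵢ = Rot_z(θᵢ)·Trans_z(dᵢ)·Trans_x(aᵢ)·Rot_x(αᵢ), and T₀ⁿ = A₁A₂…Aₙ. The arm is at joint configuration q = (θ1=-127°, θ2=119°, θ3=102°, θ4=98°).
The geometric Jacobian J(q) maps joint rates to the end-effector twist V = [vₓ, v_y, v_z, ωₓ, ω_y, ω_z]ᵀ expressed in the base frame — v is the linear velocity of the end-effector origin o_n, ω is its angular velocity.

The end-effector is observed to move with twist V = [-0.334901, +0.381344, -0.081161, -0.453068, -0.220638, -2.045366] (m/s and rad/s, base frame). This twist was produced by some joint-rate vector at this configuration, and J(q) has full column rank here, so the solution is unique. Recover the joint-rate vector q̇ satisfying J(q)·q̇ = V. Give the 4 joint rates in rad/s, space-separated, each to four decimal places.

o_n = [-0.2441, -0.1824, 0.6258]
J₁: ẑ×o_n = [0.1824, -0.2441, 0.0000], ω = ẑ
J2: z=[0.7986, -0.6018, 0.0000] o=[-0.3611, -0.4792, 0.5800] → [-0.0276, -0.0366, 0.3074, 0.7986, -0.6018, 0.0000]
J3: z=[0.5264, 0.6985, 0.4848] o=[-0.2852, -0.3785, 0.3526] → [0.0958, -0.1238, 0.0745, 0.5264, 0.6985, 0.4848]
J4: z=[-0.1193, -0.5038, 0.8555] o=[-0.1841, -0.0331, 0.5702] → [0.0998, -0.0447, -0.0124, -0.1193, -0.5038, 0.8555]
q̇ = J⁺·V = [-0.9410, -0.0700, -0.9280, -0.7650]

-0.9410 -0.0700 -0.9280 -0.7650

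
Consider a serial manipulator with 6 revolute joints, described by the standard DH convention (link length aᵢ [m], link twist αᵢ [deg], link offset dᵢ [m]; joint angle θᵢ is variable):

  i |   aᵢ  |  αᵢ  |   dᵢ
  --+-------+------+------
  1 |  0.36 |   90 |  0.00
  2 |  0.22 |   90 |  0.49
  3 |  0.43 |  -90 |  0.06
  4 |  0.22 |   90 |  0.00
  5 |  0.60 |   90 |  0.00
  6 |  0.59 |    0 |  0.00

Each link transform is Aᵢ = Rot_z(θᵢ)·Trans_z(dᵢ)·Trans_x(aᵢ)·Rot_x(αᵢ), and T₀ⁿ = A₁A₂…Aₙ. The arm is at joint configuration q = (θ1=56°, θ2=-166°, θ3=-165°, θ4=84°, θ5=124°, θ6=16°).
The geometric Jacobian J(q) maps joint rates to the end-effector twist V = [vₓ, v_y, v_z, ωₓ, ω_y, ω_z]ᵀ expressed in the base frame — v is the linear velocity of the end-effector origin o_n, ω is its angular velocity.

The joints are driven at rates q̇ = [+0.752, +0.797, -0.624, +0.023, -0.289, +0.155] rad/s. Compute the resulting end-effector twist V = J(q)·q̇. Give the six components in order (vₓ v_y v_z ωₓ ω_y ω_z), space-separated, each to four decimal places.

o_n = [-0.3220, 0.5707, 0.5061]
J₁: ẑ×o_n = [-0.5707, -0.3220, 0.0000], ω = ẑ
J2: z=[0.8290, -0.5592, 0.0000] o=[0.2013, 0.2985, 0.0000] → [-0.2830, -0.4196, -0.0670, 0.8290, -0.5592, 0.0000]
J3: z=[-0.1353, -0.2006, 0.9703] o=[0.4882, -0.1525, -0.0532] → [-0.8139, -0.7105, -0.2603, -0.1353, -0.2006, 0.9703]
J4: z=[-0.9412, 0.3319, -0.0626] o=[0.6131, 0.2318, 0.1055] → [0.1542, 0.4356, -0.0085, -0.9412, 0.3319, -0.0626]
J5: z=[0.2937, 0.8957, 0.3338] o=[0.6499, 0.2969, -0.1014] → [0.4528, -0.5029, 0.9510, 0.2937, 0.8957, 0.3338]
J6: z=[-0.3880, 0.4309, -0.8148] o=[0.1257, 0.3627, 0.1830] → [0.3086, 0.4901, 0.1122, -0.3880, 0.4309, -0.8148]
V = J·q̇ = [-0.2263, 0.0981, -0.1486, 0.5785, -0.5050, -0.0777]

-0.2263 0.0981 -0.1486 0.5785 -0.5050 -0.0777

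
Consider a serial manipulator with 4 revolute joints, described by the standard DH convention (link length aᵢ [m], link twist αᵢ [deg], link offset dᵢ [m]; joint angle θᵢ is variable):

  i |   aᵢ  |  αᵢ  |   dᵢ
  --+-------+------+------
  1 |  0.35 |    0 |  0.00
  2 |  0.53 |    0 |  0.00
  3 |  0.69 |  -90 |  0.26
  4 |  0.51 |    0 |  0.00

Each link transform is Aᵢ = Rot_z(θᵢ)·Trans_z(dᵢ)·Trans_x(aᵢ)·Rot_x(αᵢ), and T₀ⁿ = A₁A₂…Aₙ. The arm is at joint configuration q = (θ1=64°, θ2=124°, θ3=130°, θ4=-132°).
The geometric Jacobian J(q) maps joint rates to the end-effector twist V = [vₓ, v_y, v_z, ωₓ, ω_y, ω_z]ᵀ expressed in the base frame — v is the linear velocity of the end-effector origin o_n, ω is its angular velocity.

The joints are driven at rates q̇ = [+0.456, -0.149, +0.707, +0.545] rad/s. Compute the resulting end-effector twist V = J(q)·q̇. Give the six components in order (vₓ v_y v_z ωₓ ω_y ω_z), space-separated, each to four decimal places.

0.2693 0.0334 0.1860 0.3647 0.4050 1.0140

o_n = [-0.1122, 0.0075, 0.6390]
J₁: ẑ×o_n = [-0.0075, -0.1122, 0.0000], ω = ẑ
J2: z=[0.0000, 0.0000, 1.0000] o=[0.1534, 0.3146, 0.0000] → [0.3071, -0.2657, 0.0000, 0.0000, 0.0000, 1.0000]
J3: z=[0.0000, 0.0000, 1.0000] o=[-0.3714, 0.2408, 0.0000] → [0.2334, 0.2592, -0.0000, 0.0000, 0.0000, 1.0000]
J4: z=[0.6691, 0.7431, 0.0000] o=[0.1414, -0.2209, 0.2600] → [0.2817, -0.2536, 0.3413, 0.6691, 0.7431, 0.0000]
V = J·q̇ = [0.2693, 0.0334, 0.1860, 0.3647, 0.4050, 1.0140]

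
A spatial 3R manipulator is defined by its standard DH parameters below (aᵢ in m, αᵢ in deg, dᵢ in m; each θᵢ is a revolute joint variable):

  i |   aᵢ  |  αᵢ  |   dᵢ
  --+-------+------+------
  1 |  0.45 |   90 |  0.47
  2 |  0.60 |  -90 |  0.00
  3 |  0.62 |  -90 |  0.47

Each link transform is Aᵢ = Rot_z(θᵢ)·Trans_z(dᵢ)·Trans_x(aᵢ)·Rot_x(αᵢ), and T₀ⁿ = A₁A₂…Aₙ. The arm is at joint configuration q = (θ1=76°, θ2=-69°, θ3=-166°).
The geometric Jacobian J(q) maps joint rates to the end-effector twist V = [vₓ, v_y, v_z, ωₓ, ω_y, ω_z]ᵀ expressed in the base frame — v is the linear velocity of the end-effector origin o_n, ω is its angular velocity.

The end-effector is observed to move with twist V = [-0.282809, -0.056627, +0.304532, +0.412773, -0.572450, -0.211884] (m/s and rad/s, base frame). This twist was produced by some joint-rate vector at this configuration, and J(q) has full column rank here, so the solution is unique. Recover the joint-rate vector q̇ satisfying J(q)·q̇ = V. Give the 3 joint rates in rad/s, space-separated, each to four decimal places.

-0.0370 0.5390 -0.4880

o_n = [0.3604, 0.8255, 0.6399]
J₁: ẑ×o_n = [-0.8255, 0.3604, 0.0000], ω = ẑ
J2: z=[0.9703, -0.2419, 0.0000] o=[0.1089, 0.4366, 0.4700] → [-0.0411, -0.1649, 0.4382, 0.9703, -0.2419, 0.0000]
J3: z=[0.2259, 0.9058, 0.3584] o=[0.1609, 0.6453, -0.0901] → [0.5967, -0.0934, -0.1400, 0.2259, 0.9058, 0.3584]
q̇ = J⁺·V = [-0.0370, 0.5390, -0.4880]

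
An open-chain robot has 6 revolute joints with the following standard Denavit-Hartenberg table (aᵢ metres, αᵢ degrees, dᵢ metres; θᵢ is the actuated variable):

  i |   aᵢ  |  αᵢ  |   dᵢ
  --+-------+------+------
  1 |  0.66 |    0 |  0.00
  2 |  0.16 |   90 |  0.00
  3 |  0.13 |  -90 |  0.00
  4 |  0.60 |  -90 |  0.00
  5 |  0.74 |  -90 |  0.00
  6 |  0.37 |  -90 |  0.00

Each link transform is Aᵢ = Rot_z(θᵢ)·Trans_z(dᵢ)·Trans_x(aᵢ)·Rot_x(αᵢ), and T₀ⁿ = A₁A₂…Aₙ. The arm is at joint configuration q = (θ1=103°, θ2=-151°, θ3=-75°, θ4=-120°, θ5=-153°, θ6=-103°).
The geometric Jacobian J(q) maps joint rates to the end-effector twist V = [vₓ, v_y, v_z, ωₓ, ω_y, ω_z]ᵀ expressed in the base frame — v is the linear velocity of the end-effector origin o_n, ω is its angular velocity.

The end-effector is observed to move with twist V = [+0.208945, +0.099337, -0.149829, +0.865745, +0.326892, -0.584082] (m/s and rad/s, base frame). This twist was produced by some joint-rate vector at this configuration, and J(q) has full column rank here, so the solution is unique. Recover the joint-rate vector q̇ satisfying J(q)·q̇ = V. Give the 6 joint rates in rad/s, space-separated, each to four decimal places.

o_n = [0.0831, 0.0973, -0.3428]
J₁: ẑ×o_n = [-0.0973, 0.0831, 0.0000], ω = ẑ
J2: z=[0.0000, 0.0000, 1.0000] o=[-0.1485, 0.6431, 0.0000] → [0.5458, 0.2316, -0.0000, 0.0000, 0.0000, 1.0000]
J3: z=[-0.7431, -0.6691, 0.0000] o=[-0.0414, 0.5242, 0.0000] → [0.2294, -0.2548, 0.4005, -0.7431, -0.6691, 0.0000]
J4: z=[0.6463, -0.7178, 0.2588] o=[-0.0189, 0.4992, -0.1256] → [0.2600, 0.1668, -0.1865, 0.6463, -0.7178, 0.2588]
J5: z=[-0.2216, -0.5011, -0.8365] o=[-0.4570, 0.2092, 0.1642] → [0.1605, -0.5642, 0.2955, -0.2216, -0.5011, -0.8365]
J6: z=[0.2444, -0.8590, 0.4499] o=[0.2416, 0.2867, -0.0673] → [0.3219, -0.0039, -0.1824, 0.2444, -0.8590, 0.4499]
q̇ = J⁺·V = [-0.4230, 0.5480, -0.8250, 0.9620, 0.6500, -0.9210]

-0.4230 0.5480 -0.8250 0.9620 0.6500 -0.9210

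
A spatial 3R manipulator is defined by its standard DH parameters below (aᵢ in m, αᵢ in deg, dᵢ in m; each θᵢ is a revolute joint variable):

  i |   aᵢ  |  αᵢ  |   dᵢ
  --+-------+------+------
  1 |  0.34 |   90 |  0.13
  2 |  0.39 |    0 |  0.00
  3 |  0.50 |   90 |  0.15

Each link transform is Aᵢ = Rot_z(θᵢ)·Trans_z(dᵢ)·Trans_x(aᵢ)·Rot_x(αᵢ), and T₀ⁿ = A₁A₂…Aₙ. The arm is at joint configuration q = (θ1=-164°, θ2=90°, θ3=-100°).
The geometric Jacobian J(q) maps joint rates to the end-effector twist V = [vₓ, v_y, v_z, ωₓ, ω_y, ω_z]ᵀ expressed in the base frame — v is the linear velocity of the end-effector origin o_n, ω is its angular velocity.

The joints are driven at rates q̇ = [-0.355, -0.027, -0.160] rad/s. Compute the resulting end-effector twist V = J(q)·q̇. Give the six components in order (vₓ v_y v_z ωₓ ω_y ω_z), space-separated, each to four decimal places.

-0.0248 0.3003 -0.0921 0.0515 -0.1798 -0.3550

o_n = [-0.8415, -0.0853, 0.4332]
J₁: ẑ×o_n = [0.0853, -0.8415, 0.0000], ω = ẑ
J2: z=[-0.2756, 0.9613, 0.0000] o=[-0.3268, -0.0937, 0.1300] → [0.2914, 0.0836, 0.4924, -0.2756, 0.9613, 0.0000]
J3: z=[-0.2756, 0.9613, 0.0000] o=[-0.3268, -0.0937, 0.5200] → [-0.0835, -0.0239, 0.4924, -0.2756, 0.9613, 0.0000]
V = J·q̇ = [-0.0248, 0.3003, -0.0921, 0.0515, -0.1798, -0.3550]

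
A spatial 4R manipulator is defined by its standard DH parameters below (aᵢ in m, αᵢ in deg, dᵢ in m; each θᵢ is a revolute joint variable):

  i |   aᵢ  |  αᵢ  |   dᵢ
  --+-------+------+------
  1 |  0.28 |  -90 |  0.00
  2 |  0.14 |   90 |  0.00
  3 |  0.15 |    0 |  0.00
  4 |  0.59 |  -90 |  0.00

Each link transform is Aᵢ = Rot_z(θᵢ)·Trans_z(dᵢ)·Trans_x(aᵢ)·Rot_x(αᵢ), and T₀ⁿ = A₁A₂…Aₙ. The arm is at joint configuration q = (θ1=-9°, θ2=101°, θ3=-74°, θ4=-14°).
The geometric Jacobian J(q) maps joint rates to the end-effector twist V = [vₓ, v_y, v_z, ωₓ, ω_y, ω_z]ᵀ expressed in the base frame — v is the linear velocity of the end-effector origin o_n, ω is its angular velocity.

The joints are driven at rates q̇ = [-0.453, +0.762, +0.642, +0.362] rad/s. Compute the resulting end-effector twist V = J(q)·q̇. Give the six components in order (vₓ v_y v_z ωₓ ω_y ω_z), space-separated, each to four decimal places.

-0.6163 0.0347 -0.6426 1.0926 0.5984 -0.6446

o_n = [0.1237, -0.7626, -0.1982]
J₁: ẑ×o_n = [0.7626, 0.1237, -0.0000], ω = ẑ
J2: z=[0.1564, 0.9877, 0.0000] o=[0.2766, -0.0438, 0.0000] → [-0.1958, 0.0310, 0.0385, 0.1564, 0.9877, 0.0000]
J3: z=[0.9695, -0.1536, -0.1908] o=[0.2502, -0.0396, -0.1374] → [-0.1286, 0.0831, -0.7203, 0.9695, -0.1536, -0.1908]
J4: z=[0.9695, -0.1536, -0.1908] o=[0.2198, -0.1808, -0.1780] → [-0.1079, 0.0379, -0.5788, 0.9695, -0.1536, -0.1908]
V = J·q̇ = [-0.6163, 0.0347, -0.6426, 1.0926, 0.5984, -0.6446]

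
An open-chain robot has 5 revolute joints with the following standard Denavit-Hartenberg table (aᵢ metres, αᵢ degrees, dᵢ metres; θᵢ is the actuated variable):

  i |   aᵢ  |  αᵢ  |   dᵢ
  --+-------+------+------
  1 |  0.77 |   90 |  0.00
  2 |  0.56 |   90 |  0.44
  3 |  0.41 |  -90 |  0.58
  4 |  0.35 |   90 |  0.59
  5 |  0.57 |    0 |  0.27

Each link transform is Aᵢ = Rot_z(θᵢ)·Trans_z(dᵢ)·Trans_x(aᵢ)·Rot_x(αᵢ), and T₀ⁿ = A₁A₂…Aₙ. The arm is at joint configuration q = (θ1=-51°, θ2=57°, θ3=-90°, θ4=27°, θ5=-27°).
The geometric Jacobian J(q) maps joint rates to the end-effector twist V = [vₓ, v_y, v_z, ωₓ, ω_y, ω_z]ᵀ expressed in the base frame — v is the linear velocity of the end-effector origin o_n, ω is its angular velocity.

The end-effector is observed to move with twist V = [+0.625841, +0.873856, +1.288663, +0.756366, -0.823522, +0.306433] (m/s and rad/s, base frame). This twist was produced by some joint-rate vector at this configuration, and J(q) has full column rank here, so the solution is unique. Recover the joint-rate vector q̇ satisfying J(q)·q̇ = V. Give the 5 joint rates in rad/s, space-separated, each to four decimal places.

o_n = [1.6836, -0.7173, 0.5126]
J₁: ẑ×o_n = [0.7173, 1.6836, -0.0000], ω = ẑ
J2: z=[-0.7771, -0.6293, 0.0000] o=[0.4846, -0.5984, 0.0000] → [-0.3226, 0.3984, 0.8470, -0.7771, -0.6293, 0.0000]
J3: z=[0.5278, -0.6518, -0.5446] o=[0.3346, -1.1123, 0.4697] → [0.1871, -0.7574, 1.0877, 0.5278, -0.6518, -0.5446]
J4: z=[0.3428, -0.4233, 0.8387] o=[0.9593, -1.2323, 0.1538] → [-0.5838, 0.4844, 0.4831, 0.3428, -0.4233, 0.8387]
J5: z=[0.8231, -0.2950, -0.4853] o=[1.3200, -1.1822, 0.7351] → [0.2913, 0.0067, 0.4899, 0.8231, -0.2950, -0.4853]
q̇ = J⁺·V = [0.7450, 0.1520, 0.7400, 0.2400, 0.4880]

0.7450 0.1520 0.7400 0.2400 0.4880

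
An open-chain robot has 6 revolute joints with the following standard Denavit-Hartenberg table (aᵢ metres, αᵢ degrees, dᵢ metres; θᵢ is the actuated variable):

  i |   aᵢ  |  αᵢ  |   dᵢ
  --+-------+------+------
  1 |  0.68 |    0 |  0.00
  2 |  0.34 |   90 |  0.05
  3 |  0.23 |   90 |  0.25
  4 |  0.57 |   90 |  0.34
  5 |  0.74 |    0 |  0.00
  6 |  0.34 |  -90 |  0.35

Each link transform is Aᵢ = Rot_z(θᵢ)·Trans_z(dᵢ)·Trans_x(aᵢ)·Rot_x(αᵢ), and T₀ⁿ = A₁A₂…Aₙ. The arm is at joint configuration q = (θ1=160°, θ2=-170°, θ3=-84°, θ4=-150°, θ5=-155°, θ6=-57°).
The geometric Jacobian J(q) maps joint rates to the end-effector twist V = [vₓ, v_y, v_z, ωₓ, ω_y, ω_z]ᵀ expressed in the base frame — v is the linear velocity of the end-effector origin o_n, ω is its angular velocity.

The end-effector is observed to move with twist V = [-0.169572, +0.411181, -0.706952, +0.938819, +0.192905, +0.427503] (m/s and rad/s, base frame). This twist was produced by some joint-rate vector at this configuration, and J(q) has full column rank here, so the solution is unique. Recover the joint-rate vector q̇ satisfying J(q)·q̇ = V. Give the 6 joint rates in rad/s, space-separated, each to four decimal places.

o_n = [-0.5968, -0.5340, -0.3614]
J₁: ẑ×o_n = [0.5340, -0.5968, 0.0000], ω = ẑ
J2: z=[0.0000, 0.0000, 1.0000] o=[-0.6390, 0.2326, 0.0000] → [0.7666, 0.0422, -0.0000, 0.0000, 0.0000, 1.0000]
J3: z=[-0.1736, -0.9848, 0.0000] o=[-0.3042, 0.1735, 0.0500] → [0.4052, -0.0714, -0.1653, -0.1736, -0.9848, 0.0000]
J4: z=[-0.9794, 0.1727, -0.1045] o=[-0.3239, -0.0768, -0.1787] → [-0.0793, -0.1504, 0.4949, -0.9794, 0.1727, -0.1045]
J5: z=[-0.2019, -0.8438, 0.4973] o=[-0.6582, 0.2715, 0.2767] → [0.9390, -0.0983, 0.2144, -0.2019, -0.8438, 0.4973]
J6: z=[-0.2019, -0.8438, 0.4973] o=[-0.3504, -0.1233, -0.2683] → [0.2828, -0.1413, -0.1250, -0.2019, -0.8438, 0.4973]
q̇ = J⁺·V = [-0.3750, 0.9190, 0.0090, -0.8740, -0.9580, 0.5400]

-0.3750 0.9190 0.0090 -0.8740 -0.9580 0.5400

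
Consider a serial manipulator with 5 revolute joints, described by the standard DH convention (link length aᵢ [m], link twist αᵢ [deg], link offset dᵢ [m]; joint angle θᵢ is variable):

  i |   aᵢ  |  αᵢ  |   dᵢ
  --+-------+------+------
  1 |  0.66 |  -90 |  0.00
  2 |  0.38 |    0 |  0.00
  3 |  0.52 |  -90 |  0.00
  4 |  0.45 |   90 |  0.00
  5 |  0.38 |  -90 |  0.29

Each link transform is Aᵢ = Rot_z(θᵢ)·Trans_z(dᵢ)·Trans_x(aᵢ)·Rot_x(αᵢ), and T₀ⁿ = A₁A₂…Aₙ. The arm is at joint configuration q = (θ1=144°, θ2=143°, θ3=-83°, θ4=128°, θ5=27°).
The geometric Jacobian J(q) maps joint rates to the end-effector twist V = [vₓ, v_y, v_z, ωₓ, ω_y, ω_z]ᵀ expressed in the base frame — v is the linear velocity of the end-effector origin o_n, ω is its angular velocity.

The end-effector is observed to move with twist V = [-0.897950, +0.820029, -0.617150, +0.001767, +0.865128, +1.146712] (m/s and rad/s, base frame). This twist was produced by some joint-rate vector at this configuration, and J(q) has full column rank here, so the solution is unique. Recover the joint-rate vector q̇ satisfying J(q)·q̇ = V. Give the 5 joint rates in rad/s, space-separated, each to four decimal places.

0.4090 -0.5510 -0.4510 -0.8080 -0.4890

o_n = [0.1962, 0.8462, -0.5427]
J₁: ẑ×o_n = [-0.8462, 0.1962, 0.0000], ω = ẑ
J2: z=[-0.5878, -0.8090, 0.0000] o=[-0.5340, 0.3879, 0.0000] → [0.4391, -0.3190, 0.3214, -0.5878, -0.8090, 0.0000]
J3: z=[-0.5878, -0.8090, 0.0000] o=[-0.2884, 0.2096, -0.2287] → [0.2541, -0.1846, 0.0179, -0.5878, -0.8090, 0.0000]
J4: z=[0.7006, -0.5090, -0.5000] o=[-0.4988, 0.3624, -0.6790] → [0.1725, -0.4430, 0.6928, 0.7006, -0.5090, -0.5000]
J5: z=[0.0431, 0.7297, -0.6824] o=[-0.1783, 0.5678, -0.4391] → [0.1144, -0.2511, -0.2613, 0.0431, 0.7297, -0.6824]
q̇ = J⁺·V = [0.4090, -0.5510, -0.4510, -0.8080, -0.4890]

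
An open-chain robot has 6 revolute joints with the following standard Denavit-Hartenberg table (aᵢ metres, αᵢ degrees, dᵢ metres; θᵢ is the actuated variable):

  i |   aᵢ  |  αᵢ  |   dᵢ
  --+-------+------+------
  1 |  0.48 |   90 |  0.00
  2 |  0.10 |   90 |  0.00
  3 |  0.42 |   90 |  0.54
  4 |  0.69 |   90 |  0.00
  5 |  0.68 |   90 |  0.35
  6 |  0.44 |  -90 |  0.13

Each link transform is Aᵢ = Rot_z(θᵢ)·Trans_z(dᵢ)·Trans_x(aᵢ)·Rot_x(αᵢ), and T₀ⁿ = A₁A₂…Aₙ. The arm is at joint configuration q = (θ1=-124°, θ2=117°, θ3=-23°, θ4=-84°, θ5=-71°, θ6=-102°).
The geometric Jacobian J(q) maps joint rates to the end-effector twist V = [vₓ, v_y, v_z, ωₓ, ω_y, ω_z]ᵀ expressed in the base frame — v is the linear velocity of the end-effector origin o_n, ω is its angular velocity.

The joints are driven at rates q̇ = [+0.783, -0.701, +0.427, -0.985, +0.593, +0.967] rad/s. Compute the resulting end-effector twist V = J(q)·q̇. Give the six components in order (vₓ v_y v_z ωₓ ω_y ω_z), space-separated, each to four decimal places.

-1.0282 0.1948 -0.3731 -1.2989 -0.5608 1.2520

o_n = [-0.2149, 0.2624, 0.6791]
J₁: ẑ×o_n = [-0.2624, -0.2149, 0.0000], ω = ẑ
J2: z=[-0.8290, 0.5592, 0.0000] o=[-0.2684, -0.3979, 0.0000] → [0.3797, 0.5630, -0.5773, -0.8290, 0.5592, 0.0000]
J3: z=[-0.4982, -0.7387, 0.4540] o=[-0.2430, -0.3603, 0.0891] → [-0.7185, 0.3067, -0.2894, -0.4982, -0.7387, 0.4540]
J4: z=[0.6639, -0.6618, -0.3481] o=[-0.2779, -0.7054, 0.6787] → [0.3367, -0.0222, 0.6843, 0.6639, -0.6618, -0.3481]
J5: z=[-0.5025, -0.0500, -0.8631] o=[0.1042, -0.1893, 0.4263] → [0.3772, 0.4024, -0.2429, -0.5025, -0.0500, -0.8631]
J6: z=[-0.7398, -0.4918, 0.4592] o=[-0.3759, 0.3843, 0.2671] → [-0.1466, 0.3787, 0.1694, -0.7398, -0.4918, 0.4592]
V = J·q̇ = [-1.0282, 0.1948, -0.3731, -1.2989, -0.5608, 1.2520]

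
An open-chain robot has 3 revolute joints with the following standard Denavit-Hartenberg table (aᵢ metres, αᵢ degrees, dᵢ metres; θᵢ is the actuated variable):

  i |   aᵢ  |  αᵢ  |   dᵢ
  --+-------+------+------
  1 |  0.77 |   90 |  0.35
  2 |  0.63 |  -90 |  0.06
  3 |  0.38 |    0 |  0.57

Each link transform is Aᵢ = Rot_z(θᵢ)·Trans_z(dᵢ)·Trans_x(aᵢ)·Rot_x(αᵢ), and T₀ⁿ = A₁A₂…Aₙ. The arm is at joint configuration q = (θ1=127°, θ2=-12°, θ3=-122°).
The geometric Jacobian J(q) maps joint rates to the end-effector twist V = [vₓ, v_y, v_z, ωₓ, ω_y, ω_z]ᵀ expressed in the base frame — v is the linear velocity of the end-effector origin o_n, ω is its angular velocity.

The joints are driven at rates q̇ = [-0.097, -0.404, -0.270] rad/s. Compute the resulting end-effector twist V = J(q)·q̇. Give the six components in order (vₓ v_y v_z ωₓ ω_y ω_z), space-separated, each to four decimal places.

0.0175 0.0972 -0.1992 -0.2889 -0.2880 -0.3611

o_n = [-0.4818, 1.2745, 0.8184]
J₁: ẑ×o_n = [-1.2745, -0.4818, 0.0000], ω = ẑ
J2: z=[0.7986, 0.6018, 0.0000] o=[-0.4634, 0.6149, 0.3500] → [0.2819, -0.3741, 0.5378, 0.7986, 0.6018, 0.0000]
J3: z=[-0.1251, 0.1660, 0.9781] o=[-0.7863, 1.1432, 0.2190] → [-0.0289, 0.3729, -0.0670, -0.1251, 0.1660, 0.9781]
V = J·q̇ = [0.0175, 0.0972, -0.1992, -0.2889, -0.2880, -0.3611]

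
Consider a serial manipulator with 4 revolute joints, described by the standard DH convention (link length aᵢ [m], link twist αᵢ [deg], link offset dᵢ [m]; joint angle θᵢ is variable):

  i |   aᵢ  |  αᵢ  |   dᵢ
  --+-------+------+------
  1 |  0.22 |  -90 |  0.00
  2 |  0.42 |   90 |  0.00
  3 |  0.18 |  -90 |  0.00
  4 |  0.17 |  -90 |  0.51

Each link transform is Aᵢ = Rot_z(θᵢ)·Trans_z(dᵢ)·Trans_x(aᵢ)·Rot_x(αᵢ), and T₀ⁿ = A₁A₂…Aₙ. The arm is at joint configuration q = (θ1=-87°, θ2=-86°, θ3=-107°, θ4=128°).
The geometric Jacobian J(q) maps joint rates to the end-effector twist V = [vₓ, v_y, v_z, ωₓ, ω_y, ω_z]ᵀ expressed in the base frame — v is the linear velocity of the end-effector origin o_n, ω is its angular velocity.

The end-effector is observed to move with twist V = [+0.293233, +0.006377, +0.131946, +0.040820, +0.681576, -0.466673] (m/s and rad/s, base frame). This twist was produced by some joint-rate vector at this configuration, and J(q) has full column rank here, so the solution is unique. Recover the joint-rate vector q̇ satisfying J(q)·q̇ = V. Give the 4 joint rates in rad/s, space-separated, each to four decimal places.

o_n = [-0.1991, -0.4264, 0.8742]
J₁: ẑ×o_n = [0.4264, -0.1991, 0.0000], ω = ẑ
J2: z=[0.9986, 0.0523, 0.0000] o=[0.0115, -0.2197, 0.0000] → [0.0458, -0.8730, -0.1954, 0.9986, 0.0523, 0.0000]
J3: z=[-0.0522, 0.9962, 0.0698] o=[0.0130, -0.2490, 0.4190] → [0.4659, 0.0090, 0.2206, -0.0522, 0.9962, 0.0698]
J4: z=[-0.2885, -0.0819, 0.9540] o=[-0.1590, -0.2543, 0.3665] → [0.1226, 0.1082, 0.0464, -0.2885, -0.0819, 0.9540]
q̇ = J⁺·V = [0.2480, -0.1560, 0.6270, -0.7950]

0.2480 -0.1560 0.6270 -0.7950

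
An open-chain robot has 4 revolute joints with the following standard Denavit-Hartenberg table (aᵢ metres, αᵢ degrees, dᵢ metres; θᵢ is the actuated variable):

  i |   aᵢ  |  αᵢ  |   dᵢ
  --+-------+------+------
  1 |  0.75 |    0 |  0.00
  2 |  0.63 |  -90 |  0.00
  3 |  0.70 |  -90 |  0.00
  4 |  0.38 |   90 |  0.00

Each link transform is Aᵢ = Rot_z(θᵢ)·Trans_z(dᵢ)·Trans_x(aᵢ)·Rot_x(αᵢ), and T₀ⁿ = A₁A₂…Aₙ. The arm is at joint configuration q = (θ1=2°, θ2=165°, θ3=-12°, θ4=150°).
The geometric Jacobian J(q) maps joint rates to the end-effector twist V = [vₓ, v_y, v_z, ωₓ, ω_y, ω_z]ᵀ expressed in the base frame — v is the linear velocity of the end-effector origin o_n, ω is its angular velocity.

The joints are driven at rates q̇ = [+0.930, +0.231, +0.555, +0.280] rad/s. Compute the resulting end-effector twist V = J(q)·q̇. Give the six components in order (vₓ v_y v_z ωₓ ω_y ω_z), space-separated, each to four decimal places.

-0.5103 -0.4683 -0.2124 -0.1816 -0.5277 0.8871

o_n = [-0.1751, 0.4346, 0.0771]
J₁: ẑ×o_n = [-0.4346, -0.1751, 0.0000], ω = ẑ
J2: z=[0.0000, 0.0000, 1.0000] o=[0.7495, 0.0262, 0.0000] → [-0.4085, -0.9246, 0.0000, 0.0000, 0.0000, 1.0000]
J3: z=[-0.2250, -0.9744, 0.0000] o=[0.1357, 0.1679, 0.0000] → [-0.0751, 0.0173, -0.3628, -0.2250, -0.9744, 0.0000]
J4: z=[-0.2026, 0.0468, -0.9781] o=[-0.5315, 0.3219, 0.1455] → [0.1071, -0.3625, -0.0395, -0.2026, 0.0468, -0.9781]
V = J·q̇ = [-0.5103, -0.4683, -0.2124, -0.1816, -0.5277, 0.8871]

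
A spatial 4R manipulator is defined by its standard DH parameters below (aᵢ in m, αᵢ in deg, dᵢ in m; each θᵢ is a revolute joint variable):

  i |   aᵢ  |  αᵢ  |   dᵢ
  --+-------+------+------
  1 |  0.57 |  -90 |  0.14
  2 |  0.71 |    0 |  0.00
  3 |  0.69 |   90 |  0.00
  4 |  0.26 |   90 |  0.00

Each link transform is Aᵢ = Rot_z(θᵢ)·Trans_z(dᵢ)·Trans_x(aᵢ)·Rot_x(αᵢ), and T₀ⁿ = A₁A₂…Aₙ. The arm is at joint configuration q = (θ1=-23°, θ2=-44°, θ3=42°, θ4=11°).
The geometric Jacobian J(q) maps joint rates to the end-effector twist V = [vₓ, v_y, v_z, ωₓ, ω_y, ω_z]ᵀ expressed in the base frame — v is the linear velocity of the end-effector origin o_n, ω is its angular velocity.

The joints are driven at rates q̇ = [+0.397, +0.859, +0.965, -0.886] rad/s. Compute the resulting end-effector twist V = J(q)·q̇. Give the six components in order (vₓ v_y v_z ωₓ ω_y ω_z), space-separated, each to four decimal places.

0.6935 0.3335 -2.1602 0.7412 1.6669 -0.4885

o_n = [1.8838, -0.7457, 0.6662]
J₁: ẑ×o_n = [0.7457, 1.8838, -0.0000], ω = ẑ
J2: z=[0.3907, 0.9205, 0.0000] o=[0.5247, -0.2227, 0.1400] → [0.4844, -0.2056, -1.4554, 0.3907, 0.9205, 0.0000]
J3: z=[0.3907, 0.9205, 0.0000] o=[0.9948, -0.4223, 0.6332] → [0.0304, -0.0129, -0.9446, 0.3907, 0.9205, 0.0000]
J4: z=[-0.0321, 0.0136, 0.9994] o=[1.6296, -0.6917, 0.6573] → [0.0541, 0.2543, -0.0017, -0.0321, 0.0136, 0.9994]
V = J·q̇ = [0.6935, 0.3335, -2.1602, 0.7412, 1.6669, -0.4885]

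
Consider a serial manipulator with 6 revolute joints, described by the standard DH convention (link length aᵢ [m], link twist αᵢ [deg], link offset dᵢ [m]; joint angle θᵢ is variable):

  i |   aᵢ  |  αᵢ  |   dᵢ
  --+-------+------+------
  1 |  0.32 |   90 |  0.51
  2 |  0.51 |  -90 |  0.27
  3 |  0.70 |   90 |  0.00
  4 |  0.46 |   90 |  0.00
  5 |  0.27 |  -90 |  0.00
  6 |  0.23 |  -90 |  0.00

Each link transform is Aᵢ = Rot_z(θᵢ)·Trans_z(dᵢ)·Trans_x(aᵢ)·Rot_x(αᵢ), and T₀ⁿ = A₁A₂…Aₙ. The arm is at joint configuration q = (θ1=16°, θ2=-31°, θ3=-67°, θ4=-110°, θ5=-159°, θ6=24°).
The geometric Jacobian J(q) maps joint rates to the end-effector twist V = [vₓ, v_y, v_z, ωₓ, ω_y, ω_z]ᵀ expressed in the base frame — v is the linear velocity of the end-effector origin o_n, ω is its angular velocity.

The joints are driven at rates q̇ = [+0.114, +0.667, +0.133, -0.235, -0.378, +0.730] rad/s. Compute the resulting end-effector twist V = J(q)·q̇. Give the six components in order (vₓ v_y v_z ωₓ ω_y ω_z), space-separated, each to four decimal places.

0.3820 0.1006 0.5017 0.8134 -0.3426 -0.5815

o_n = [1.3442, -0.5762, -0.0289]
J₁: ẑ×o_n = [0.5762, 1.3442, -0.0000], ω = ẑ
J2: z=[0.2756, -0.9613, 0.0000] o=[0.3076, 0.0882, 0.5100] → [0.5180, 0.1485, 0.8133, 0.2756, -0.9613, 0.0000]
J3: z=[0.4951, 0.1420, 0.8572] o=[0.8022, -0.0508, 0.2473] → [0.4111, 0.6013, -0.3370, 0.4951, 0.1420, 0.8572]
J4: z=[-0.6508, -0.5931, 0.4741] o=[1.2052, -0.6056, 0.1065] → [0.0663, -0.0222, 0.0632, -0.6508, -0.5931, 0.4741]
J5: z=[-0.3716, 0.7933, 0.4823] o=[0.9006, -0.5423, -0.2324] → [0.1778, 0.2895, -0.3392, -0.3716, 0.7933, 0.4823]
J6: z=[0.3703, 0.6030, -0.7066] o=[1.1305, -0.5196, -0.0926] → [-0.0016, -0.1745, -0.1498, 0.3703, 0.6030, -0.7066]
V = J·q̇ = [0.3820, 0.1006, 0.5017, 0.8134, -0.3426, -0.5815]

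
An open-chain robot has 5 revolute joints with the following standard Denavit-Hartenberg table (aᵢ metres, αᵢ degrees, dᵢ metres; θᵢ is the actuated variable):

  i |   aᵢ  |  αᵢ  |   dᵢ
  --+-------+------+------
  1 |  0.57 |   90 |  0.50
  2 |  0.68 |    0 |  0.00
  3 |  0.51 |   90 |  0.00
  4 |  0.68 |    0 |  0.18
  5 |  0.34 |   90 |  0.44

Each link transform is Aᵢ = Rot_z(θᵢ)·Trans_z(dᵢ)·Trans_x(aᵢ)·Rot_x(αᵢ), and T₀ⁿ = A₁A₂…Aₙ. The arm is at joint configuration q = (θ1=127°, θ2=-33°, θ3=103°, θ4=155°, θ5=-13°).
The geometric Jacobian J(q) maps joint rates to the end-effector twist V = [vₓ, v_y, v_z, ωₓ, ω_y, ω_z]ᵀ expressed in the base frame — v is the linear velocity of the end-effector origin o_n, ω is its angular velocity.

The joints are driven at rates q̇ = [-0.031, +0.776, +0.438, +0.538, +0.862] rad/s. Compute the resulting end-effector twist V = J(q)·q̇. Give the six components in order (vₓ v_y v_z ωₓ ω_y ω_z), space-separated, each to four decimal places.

o_n = [-0.5632, 1.5727, -0.4341]
J₁: ẑ×o_n = [-1.5727, -0.5632, 0.0000], ω = ẑ
J2: z=[0.7986, 0.6018, 0.0000] o=[-0.3430, 0.4552, 0.5000] → [-0.5621, 0.7460, 1.0249, 0.7986, 0.6018, 0.0000]
J3: z=[0.7986, 0.6018, 0.0000] o=[-0.6862, 0.9107, 0.1296] → [-0.3392, 0.4502, 0.4546, 0.7986, 0.6018, 0.0000]
J4: z=[-0.5655, 0.7505, -0.3420] o=[-0.7912, 1.0500, 0.6089] → [-0.6039, -0.6678, -0.4668, -0.5655, 0.7505, -0.3420]
J5: z=[-0.5655, 0.7505, -0.3420] o=[-0.5367, 1.1897, -0.0318] → [-0.1709, -0.2184, -0.1967, -0.5655, 0.7505, -0.3420]
V = J·q̇ = [-1.0083, 0.2460, 0.5738, 0.1778, 1.7813, -0.5098]

-1.0083 0.2460 0.5738 0.1778 1.7813 -0.5098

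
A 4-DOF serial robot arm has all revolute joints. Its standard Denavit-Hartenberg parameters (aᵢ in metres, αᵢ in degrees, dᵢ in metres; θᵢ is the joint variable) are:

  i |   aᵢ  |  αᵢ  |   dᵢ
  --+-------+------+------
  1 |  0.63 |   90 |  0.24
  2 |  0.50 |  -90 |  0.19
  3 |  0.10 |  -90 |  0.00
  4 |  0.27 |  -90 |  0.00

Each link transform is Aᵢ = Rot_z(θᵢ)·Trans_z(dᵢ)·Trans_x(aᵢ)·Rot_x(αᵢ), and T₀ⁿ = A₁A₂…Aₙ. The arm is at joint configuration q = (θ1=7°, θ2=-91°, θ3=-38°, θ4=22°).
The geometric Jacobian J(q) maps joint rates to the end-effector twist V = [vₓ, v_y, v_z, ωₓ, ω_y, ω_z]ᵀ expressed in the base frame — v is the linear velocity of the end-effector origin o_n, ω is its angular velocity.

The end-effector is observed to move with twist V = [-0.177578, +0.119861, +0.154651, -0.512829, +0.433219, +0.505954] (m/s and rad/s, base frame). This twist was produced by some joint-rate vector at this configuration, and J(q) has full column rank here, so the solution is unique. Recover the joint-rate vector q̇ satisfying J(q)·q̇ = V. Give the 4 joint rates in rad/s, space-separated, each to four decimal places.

0.5140 -0.4720 -0.4560 0.0260

o_n = [0.5609, -0.3399, -0.5342]
J₁: ẑ×o_n = [0.3399, 0.5609, -0.0000], ω = ẑ
J2: z=[0.1219, -0.9925, 0.0000] o=[0.6253, 0.0768, 0.2400] → [0.7684, 0.0943, -0.1147, 0.1219, -0.9925, 0.0000]
J3: z=[0.9924, 0.1219, -0.0175] o=[0.6398, -0.1129, -0.2599] → [-0.0374, 0.2736, -0.2157, 0.9924, 0.1219, -0.0175]
J4: z=[-0.1067, 0.7808, -0.6156] o=[0.6459, -0.1741, -0.3387] → [-0.2546, 0.0315, 0.0841, -0.1067, 0.7808, -0.6156]
q̇ = J⁺·V = [0.5140, -0.4720, -0.4560, 0.0260]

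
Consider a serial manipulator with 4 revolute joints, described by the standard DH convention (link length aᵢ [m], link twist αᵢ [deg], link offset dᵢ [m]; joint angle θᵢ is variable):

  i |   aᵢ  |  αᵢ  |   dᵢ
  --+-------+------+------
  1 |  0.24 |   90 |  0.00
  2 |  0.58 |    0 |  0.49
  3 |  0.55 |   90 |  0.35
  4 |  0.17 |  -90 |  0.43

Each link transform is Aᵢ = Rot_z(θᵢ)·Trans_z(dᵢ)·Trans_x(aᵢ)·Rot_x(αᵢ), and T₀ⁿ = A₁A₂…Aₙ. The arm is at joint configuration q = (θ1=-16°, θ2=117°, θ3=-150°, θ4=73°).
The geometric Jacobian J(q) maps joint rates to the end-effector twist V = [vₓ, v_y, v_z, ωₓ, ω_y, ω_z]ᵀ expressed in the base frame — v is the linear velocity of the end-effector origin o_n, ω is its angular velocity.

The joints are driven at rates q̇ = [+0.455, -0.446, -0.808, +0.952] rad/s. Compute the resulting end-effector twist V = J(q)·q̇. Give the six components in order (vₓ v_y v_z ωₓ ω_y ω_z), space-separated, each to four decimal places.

o_n = [-0.0404, -1.0314, -0.1705]
J₁: ẑ×o_n = [1.0314, -0.0404, 0.0000], ω = ẑ
J2: z=[-0.2756, -0.9613, 0.0000] o=[0.2307, -0.0662, 0.0000] → [0.1639, -0.0470, 0.0054, -0.2756, -0.9613, 0.0000]
J3: z=[-0.2756, -0.9613, 0.0000] o=[-0.1575, -0.4646, 0.5168] → [0.6606, -0.1894, 0.2688, -0.2756, -0.9613, 0.0000]
J4: z=[-0.5235, 0.1501, -0.8387] o=[0.1895, -0.9282, 0.2172] → [-0.1448, -0.0102, 0.0885, -0.5235, 0.1501, -0.8387]
V = J·q̇ = [-0.2754, 0.1459, -0.1353, -0.1528, 1.3483, -0.3434]

-0.2754 0.1459 -0.1353 -0.1528 1.3483 -0.3434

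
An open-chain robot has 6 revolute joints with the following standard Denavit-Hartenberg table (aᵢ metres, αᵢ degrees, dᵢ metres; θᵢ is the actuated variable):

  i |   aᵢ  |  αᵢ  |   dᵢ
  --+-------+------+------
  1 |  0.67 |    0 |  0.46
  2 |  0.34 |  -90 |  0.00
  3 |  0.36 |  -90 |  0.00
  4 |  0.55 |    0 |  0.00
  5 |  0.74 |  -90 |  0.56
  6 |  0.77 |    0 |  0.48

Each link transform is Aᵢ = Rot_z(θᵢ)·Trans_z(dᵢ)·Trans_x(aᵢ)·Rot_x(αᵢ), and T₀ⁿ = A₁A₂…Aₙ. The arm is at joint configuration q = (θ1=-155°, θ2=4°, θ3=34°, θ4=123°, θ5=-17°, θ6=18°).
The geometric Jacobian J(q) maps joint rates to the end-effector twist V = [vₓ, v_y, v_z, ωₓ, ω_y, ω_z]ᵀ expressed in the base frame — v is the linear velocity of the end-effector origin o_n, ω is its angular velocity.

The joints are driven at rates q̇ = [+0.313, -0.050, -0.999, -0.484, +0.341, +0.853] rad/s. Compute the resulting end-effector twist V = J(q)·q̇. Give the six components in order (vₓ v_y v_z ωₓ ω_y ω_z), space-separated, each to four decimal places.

o_n = [-1.0077, 1.4891, 0.6441]
J₁: ẑ×o_n = [-1.4891, -1.0077, 0.0000], ω = ẑ
J2: z=[0.0000, 0.0000, 1.0000] o=[-0.6072, -0.2832, 0.4600] → [-1.7723, -0.4005, 0.0000, 0.0000, 0.0000, 1.0000]
J3: z=[0.4848, -0.8746, 0.0000] o=[-0.9046, -0.4480, 0.4600] → [-0.1611, -0.0893, 0.8489, 0.4848, -0.8746, 0.0000]
J4: z=[0.4891, 0.2711, -0.8290] o=[-1.1656, -0.5927, 0.2587] → [1.8304, -0.3194, 0.9754, 0.4891, 0.2711, -0.8290]
J5: z=[0.4891, 0.2711, -0.8290] o=[-1.1721, -0.0689, 0.4262] → [1.3507, -0.2428, 0.7174, 0.4891, 0.2711, -0.8290]
J6: z=[0.8306, 0.1453, 0.5375] o=[-1.0951, 0.7871, 0.0760] → [-0.2948, -0.4249, 0.5704, 0.8306, 0.1453, 0.5375]
V = J·q̇ = [-0.8934, -0.4969, -0.5889, 0.1543, 0.9589, 0.8401]

-0.8934 -0.4969 -0.5889 0.1543 0.9589 0.8401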